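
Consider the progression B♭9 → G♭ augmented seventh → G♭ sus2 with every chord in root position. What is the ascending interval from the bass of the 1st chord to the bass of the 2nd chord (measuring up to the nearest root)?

The roots are B♭ and G♭.
B♭ up to G♭ is 8 semitones, a half step narrower than a major sixth, so the interval is minor.

minor sixth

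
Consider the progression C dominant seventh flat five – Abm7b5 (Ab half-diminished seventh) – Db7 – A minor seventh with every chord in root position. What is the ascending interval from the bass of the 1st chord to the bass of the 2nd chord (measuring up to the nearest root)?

The roots are C and Ab.
From C to Ab: 8 semitones over a sixth = minor.

minor 6th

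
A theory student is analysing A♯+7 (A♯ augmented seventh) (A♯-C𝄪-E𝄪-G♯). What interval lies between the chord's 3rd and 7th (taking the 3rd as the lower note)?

That puts C𝄪 below G♯.
From C𝄪 to G♯: 6 semitones over a fifth = diminished.

diminished 5th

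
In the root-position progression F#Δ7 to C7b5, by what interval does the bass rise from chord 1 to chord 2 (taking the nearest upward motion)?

The roots are F# and C.
From F# to C: 6 semitones over a fifth = diminished.

diminished fifth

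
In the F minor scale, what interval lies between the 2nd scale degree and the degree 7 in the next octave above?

minor thirteenth

Spelling the F minor scale: F G A♭ B♭ C D♭ E♭.
2nd scale degree = G; 7th scale degree (up an octave) = E♭.
G up to E♭ is 20 semitones, a half step narrower than a major thirteenth, so the interval is minor.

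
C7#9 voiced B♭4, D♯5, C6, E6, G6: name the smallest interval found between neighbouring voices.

Adjacent intervals: B♭4→D♯5 = augmented third; D♯5→C6 = diminished seventh; C6→E6 = major third; E6→G6 = minor third.
The smallest is E6 to G6, a minor third (3 semitones).

minor third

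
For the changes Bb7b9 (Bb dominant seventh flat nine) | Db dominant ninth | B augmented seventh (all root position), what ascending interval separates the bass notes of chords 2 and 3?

augmented 6th

The roots are Db and B.
Db up to B is 10 semitones, a half step wider than a major sixth, so the interval is augmented.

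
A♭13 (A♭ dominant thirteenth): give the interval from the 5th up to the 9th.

A♭13: A♭-C-E♭-G♭-B♭-F.
The 5th is E♭ and the 9th is B♭.
E♭ up to B♭ spans 5 letter names and 7 semitones — a perfect fifth.

perfect 5th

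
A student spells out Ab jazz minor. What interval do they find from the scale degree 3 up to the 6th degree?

Ab melodic minor: Ab Bb Cb Db Eb F G.
So we need the interval from Cb up to F.
Cb up to F is 6 semitones, a half step wider than a perfect fourth, so the interval is augmented.

A4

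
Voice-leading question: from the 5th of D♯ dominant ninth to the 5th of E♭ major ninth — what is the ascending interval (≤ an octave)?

D♯ dominant ninth has A♯ as its 5th, and E♭ major ninth has B♭ as its 5th.
A♯ up to B♭ is 0 semitones, a whole step narrower than a major second, so the interval is diminished.

diminished 2nd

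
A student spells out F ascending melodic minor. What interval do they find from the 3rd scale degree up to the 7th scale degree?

A5

Spelling F ascending melodic minor: F G Ab Bb C D E.
The 3rd scale degree is Ab and the scale degree 7 is E.
From Ab to E: 8 semitones over a fifth = augmented.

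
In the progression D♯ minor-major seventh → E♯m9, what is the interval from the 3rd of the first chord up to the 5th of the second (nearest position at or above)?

D♯ minor-major seventh has F♯ as its 3rd, and E♯m9 has B♯ as its 5th.
From F♯ to B♯: 6 semitones over a fourth = augmented.

A4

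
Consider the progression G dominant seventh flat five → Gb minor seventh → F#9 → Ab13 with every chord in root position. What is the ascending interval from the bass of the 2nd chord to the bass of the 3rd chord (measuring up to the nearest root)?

The roots are Gb and F#.
From Gb to F#: 12 semitones over a seventh = augmented.

augmented 7th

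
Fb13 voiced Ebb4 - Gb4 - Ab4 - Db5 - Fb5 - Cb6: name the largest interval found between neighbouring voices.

perfect fifth

Adjacent intervals: Ebb4→Gb4 = major third; Gb4→Ab4 = major second; Ab4→Db5 = perfect fourth; Db5→Fb5 = minor third; Fb5→Cb6 = perfect fifth.
The largest is Fb5 to Cb6, a perfect fifth (7 semitones).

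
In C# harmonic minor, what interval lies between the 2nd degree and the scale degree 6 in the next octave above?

C# harmonic minor: C# D# E F# G# A B#.
That puts D# below A.
D# up to A is 18 semitones, a half step narrower than a perfect twelfth, so the interval is diminished.

d12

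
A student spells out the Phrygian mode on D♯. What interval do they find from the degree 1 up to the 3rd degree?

minor third

The scale runs D♯ E F♯ G♯ A♯ B C♯.
The degree 1 is D♯ and the scale degree 3 is F♯.
D♯ up to F♯ is 3 semitones, a half step narrower than a major third, so the interval is minor.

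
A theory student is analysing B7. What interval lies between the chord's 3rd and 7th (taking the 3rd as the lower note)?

diminished fifth

B dominant seventh: B, D#, F#, A.
3rd = D#; 7th = A.
D# up to A is 6 semitones, a half step narrower than a perfect fifth, so the interval is diminished.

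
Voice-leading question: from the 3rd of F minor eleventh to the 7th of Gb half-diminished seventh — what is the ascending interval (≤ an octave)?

minor 6th

The 3rd of F minor eleventh is Ab; the 7th of Gb half-diminished seventh is Fb.
Ab up to Fb is 8 semitones, a half step narrower than a major sixth, so the interval is minor.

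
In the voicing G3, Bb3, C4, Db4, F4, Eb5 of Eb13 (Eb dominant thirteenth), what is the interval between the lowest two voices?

minor 3rd

Those voices are G3 and Bb3.
G up to Bb is 3 semitones, a half step narrower than a major third, so the interval is minor.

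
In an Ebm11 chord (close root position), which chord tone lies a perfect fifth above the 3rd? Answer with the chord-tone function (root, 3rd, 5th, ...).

Spelling the chord: Eb, Gb, Bb, Db, F, Ab.
The 3rd is Gb. A perfect fifth above Gb is Db.
Db is the chord's 7th.

7th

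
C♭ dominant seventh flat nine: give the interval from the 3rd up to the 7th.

diminished fifth

The chord tones of C♭7b9 (C♭ dominant seventh flat nine) are C♭ E♭ G♭ B𝄫 D𝄫.
So we need the interval from E♭ up to B𝄫.
From E♭ to B𝄫: 6 semitones over a fifth = diminished.
That tritone between 3rd and 7th is what gives the dominant seventh its pull toward resolution.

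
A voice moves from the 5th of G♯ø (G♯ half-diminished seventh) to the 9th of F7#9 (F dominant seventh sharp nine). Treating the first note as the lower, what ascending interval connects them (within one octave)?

G♯ø (G♯ half-diminished seventh) has D as its 5th, and F7#9 (F dominant seventh sharp nine) has G♯ as its 9th.
4 letter names make it a fourth; at 6 semitones (a half step wider than perfect) the quality is augmented.

augmented fourth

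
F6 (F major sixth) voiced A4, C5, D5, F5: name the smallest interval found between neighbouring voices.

Adjacent intervals: A4→C5 = minor third; C5→D5 = major second; D5→F5 = minor third.
The smallest is C5 to D5, a major second (2 semitones).

major second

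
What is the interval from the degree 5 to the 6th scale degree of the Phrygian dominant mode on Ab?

The scale runs Ab Bbb C Db Eb Fb Gb.
Degree 5 = Eb; degree 6 = Fb.
2 letter names make it a second; at 1 semitone (a half step narrower than major) the quality is minor.

minor 2nd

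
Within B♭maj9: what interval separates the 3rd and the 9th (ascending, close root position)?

minor seventh

B♭maj9 is spelled B♭, D, F, A, C.
That puts D below C.
D up to C is 10 semitones, a half step narrower than a major seventh, so the interval is minor.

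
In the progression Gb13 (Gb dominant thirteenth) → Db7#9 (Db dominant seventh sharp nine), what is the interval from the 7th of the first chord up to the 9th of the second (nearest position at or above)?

augmented seventh

The 7th of Gb13 (Gb dominant thirteenth) is Fb; the 9th of Db7#9 (Db dominant seventh sharp nine) is E.
Fb up to E is 12 semitones, a half step wider than a major seventh, so the interval is augmented.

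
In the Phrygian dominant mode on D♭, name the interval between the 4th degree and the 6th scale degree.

Spelling the Phrygian dominant mode on D♭: D♭ E𝄫 F G♭ A♭ B𝄫 C♭.
4th degree = G♭; degree 6 = B𝄫.
3 letter names make it a third; at 3 semitones (a half step narrower than major) the quality is minor.

minor 3rd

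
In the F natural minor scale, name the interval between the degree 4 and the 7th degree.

The scale runs F G Ab Bb C Db Eb.
So we need the interval from Bb up to Eb.
From Bb to Eb is 5 semitones, exactly the perfect fourth.

perfect fourth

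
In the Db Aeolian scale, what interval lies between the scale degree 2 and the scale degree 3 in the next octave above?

minor 9th

The scale runs Db Eb Fb Gb Ab Bbb Cb.
Scale degree 2 = Eb; 3rd scale degree (up an octave) = Fb.
From Eb to Fb: 13 semitones over a ninth = minor.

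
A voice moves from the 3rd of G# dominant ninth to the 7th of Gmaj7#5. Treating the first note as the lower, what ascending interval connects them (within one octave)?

diminished 5th

G# dominant ninth has B# as its 3rd, and Gmaj7#5 has F# as its 7th.
B# up to F# is 6 semitones, a half step narrower than a perfect fifth, so the interval is diminished.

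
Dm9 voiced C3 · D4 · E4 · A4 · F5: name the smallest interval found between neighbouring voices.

Adjacent intervals: C3→D4 = major ninth; D4→E4 = major second; E4→A4 = perfect fourth; A4→F5 = minor sixth.
The smallest is D4 to E4, a major second (2 semitones).

major second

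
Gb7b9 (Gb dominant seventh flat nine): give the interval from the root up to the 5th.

perfect 5th

Gb dominant seventh flat nine: Gb Bb Db Fb Abb.
That puts Gb below Db.
Counting 5 letters and 7 half steps from Gb gives a perfect fifth.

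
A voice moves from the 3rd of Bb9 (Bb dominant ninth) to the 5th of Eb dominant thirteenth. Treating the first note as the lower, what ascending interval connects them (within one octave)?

Bb9 (Bb dominant ninth) has D as its 3rd, and Eb dominant thirteenth has Bb as its 5th.
D up to Bb is 8 semitones, a half step narrower than a major sixth, so the interval is minor.

minor sixth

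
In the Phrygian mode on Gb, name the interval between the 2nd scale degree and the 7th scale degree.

Gb phrygian: Gb Abb Bbb Cb Db Ebb Fb.
The 2nd scale degree is Abb and the 7th scale degree is Fb.
From Abb to Fb is 9 semitones, exactly the major sixth.

major sixth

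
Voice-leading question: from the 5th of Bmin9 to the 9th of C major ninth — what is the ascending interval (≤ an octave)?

Bmin9 has F♯ as its 5th, and C major ninth has D as its 9th.
F♯ up to D is 8 semitones, a half step narrower than a major sixth, so the interval is minor.

minor 6th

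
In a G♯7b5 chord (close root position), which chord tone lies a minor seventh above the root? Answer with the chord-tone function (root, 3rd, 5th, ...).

7th

The chord tones of G♯7b5 (G♯ dominant seventh flat five) are G♯ B♯ D F♯.
The root is G♯. A minor seventh above G♯ is F♯.
F♯ is the chord's 7th.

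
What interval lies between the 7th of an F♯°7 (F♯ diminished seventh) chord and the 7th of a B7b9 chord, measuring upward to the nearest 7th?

The 7th of F♯°7 (F♯ diminished seventh) is E♭; the 7th of B7b9 is A.
E♭ up to A is 6 semitones, a half step wider than a perfect fourth, so the interval is augmented.

A4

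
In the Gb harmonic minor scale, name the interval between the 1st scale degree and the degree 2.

The scale runs Gb Ab Bbb Cb Db Ebb F.
The 1st scale degree is Gb and the 2nd scale degree is Ab.
Counting 2 letters and 2 half steps from Gb gives a major second.

major second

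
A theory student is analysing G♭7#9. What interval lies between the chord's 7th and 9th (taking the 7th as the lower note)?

G♭7#9 is spelled G♭–B♭–D♭–F♭–A.
So we need the interval from F♭ up to A.
From F♭ to A: 5 semitones over a third = augmented.

A3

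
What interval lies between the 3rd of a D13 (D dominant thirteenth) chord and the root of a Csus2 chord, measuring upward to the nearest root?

d5

D13 (D dominant thirteenth) has F♯ as its 3rd, and Csus2 has C as its root.
5 letter names make it a fifth; at 6 semitones (a half step narrower than perfect) the quality is diminished.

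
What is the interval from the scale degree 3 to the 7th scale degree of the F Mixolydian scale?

diminished 5th

F mixolydian: F G A Bb C D Eb.
Scale degree 3 = A; 7th scale degree = Eb.
From A to Eb: 6 semitones over a fifth = diminished.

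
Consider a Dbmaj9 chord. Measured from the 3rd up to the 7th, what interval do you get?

The chord tones of Dbmaj9 are Db F Ab C Eb.
The 3rd is F and the 7th is C.
From F to C is 7 semitones, exactly the perfect fifth.

perfect 5th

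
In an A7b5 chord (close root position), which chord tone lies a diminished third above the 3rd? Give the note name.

A7b5 is spelled A C♯ E♭ G.
The 3rd is C♯. A diminished third above C♯ is E♭.
E♭ is the chord's 5th.

Eb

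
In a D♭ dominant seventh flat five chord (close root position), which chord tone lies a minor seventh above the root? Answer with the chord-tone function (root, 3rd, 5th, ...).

7th

D♭7b5 (D♭ dominant seventh flat five): D♭–F–A𝄫–C♭.
The root is D♭. A minor seventh above D♭ is C♭.
C♭ is the chord's 7th.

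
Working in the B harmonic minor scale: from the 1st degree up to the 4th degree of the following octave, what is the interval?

perfect 11th

The scale runs B C# D E F# G A#.
So we need the interval from B up to E.
From B to E is 17 semitones, exactly the perfect eleventh.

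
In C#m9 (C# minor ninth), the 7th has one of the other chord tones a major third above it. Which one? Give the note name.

D#

The chord tones of C#m9 are C# E G# B D#.
The 7th is B. A major third above B is D#.
D# is the chord's 9th.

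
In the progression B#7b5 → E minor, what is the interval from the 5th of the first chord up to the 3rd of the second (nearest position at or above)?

The 5th of B#7b5 is F#; the 3rd of E minor is G.
F# up to G is 1 semitone, a half step narrower than a major second, so the interval is minor.

minor second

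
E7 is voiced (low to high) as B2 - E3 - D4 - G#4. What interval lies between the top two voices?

augmented 4th

Those voices are D4 and G#4.
From D to G#: 6 semitones over a fourth = augmented.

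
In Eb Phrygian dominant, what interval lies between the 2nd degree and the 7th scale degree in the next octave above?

Eb phrygian dominant: Eb Fb G Ab Bb Cb Db.
2nd degree = Fb; degree 7 (up an octave) = Db.
Counting 13 letters and 21 half steps from Fb gives a major thirteenth.

M13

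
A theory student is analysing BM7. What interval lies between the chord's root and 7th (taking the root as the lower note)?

Spelling the chord: B D# F# A#.
The root is B and the 7th is A#.
Counting 7 letters and 11 half steps from B gives a major seventh.

major seventh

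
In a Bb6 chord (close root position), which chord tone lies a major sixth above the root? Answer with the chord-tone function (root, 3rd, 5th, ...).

Spelling the chord: Bb–D–F–G.
The root is Bb. A major sixth above Bb is G.
G is the chord's 6th.

6th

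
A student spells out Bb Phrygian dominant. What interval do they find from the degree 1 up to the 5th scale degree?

perfect fifth

Spelling Bb Phrygian dominant: Bb Cb D Eb F Gb Ab.
So we need the interval from Bb up to F.
Counting 5 letters and 7 half steps from Bb gives a perfect fifth.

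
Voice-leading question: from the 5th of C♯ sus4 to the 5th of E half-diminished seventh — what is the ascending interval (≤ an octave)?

diminished third

C♯ sus4 has G♯ as its 5th, and E half-diminished seventh has B♭ as its 5th.
3 letter names make it a third; at 2 semitones (a whole step narrower than major) the quality is diminished.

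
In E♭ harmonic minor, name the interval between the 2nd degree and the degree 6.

diminished fifth

E♭ harmonic minor: E♭ F G♭ A♭ B♭ C♭ D.
So we need the interval from F up to C♭.
From F to C♭: 6 semitones over a fifth = diminished.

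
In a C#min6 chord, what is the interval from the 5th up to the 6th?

C#m6 is spelled C#-E-G#-A#.
That puts G# below A#.
Counting 2 letters and 2 half steps from G# gives a major second.

major 2nd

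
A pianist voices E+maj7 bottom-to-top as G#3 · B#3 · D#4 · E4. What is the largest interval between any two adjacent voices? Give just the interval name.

major third

Adjacent intervals: G#3→B#3 = major third; B#3→D#4 = minor third; D#4→E4 = minor second.
The largest is G#3 to B#3, a major third (4 semitones).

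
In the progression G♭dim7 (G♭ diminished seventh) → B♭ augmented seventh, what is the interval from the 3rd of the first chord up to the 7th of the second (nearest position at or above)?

major seventh

G♭dim7 (G♭ diminished seventh) has B𝄫 as its 3rd, and B♭ augmented seventh has A♭ as its 7th.
From B𝄫 to A♭ is 11 semitones, exactly the major seventh.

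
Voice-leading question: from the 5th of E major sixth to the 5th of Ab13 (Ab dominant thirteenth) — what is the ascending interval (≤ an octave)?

diminished 4th

The 5th of E major sixth is B; the 5th of Ab13 (Ab dominant thirteenth) is Eb.
B up to Eb is 4 semitones, a half step narrower than a perfect fourth, so the interval is diminished.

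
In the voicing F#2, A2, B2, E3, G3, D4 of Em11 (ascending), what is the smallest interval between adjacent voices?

major 2nd

Adjacent intervals: F#2→A2 = minor third; A2→B2 = major second; B2→E3 = perfect fourth; E3→G3 = minor third; G3→D4 = perfect fifth.
The smallest is A2 to B2, a major second (2 semitones).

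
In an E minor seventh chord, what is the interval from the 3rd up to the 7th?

perfect fifth

The chord tones of E-7 are E–G–B–D.
That puts G below D.
G up to D spans 5 letter names and 7 semitones — a perfect fifth.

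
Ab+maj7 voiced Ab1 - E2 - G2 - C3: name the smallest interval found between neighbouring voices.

m3

Adjacent intervals: Ab1→E2 = augmented fifth; E2→G2 = minor third; G2→C3 = perfect fourth.
The smallest is E2 to G2, a minor third (3 semitones).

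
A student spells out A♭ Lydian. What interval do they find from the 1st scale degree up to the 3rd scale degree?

The scale runs A♭ B♭ C D E♭ F G.
The 1st scale degree is A♭ and the degree 3 is C.
Counting 3 letters and 4 half steps from A♭ gives a major third.

major third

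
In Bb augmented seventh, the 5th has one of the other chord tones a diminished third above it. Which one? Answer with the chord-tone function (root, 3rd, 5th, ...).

The chord tones of Bb augmented seventh are Bb–D–F#–Ab.
The 5th is F#. A diminished third above F# is Ab.
Ab is the chord's 7th.

7th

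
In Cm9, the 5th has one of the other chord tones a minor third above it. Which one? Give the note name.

Bb

Spelling the chord: C-E♭-G-B♭-D.
The 5th is G. A minor third above G is B♭.
B♭ is the chord's 7th.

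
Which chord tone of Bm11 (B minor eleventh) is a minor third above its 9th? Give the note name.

E

Bm11 (B minor eleventh) is spelled B-D-F#-A-C#-E.
The 9th is C#. A minor third above C# is E.
E is the chord's 11th.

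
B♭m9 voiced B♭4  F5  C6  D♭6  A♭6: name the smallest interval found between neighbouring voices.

minor 2nd

Adjacent intervals: B♭4→F5 = perfect fifth; F5→C6 = perfect fifth; C6→D♭6 = minor second; D♭6→A♭6 = perfect fifth.
The smallest is C6 to D♭6, a minor second (1 semitone).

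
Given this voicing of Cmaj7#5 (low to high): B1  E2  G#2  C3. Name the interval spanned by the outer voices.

The outer voices are B1 and C3.
B up to C is 13 semitones, a half step narrower than a major ninth, so the interval is minor.

minor ninth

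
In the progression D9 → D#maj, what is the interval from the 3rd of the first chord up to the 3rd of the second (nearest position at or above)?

The 3rd of D9 is F#; the 3rd of D#maj is F##.
1 letter names make it a unison; at 1 semitone (a half step wider than perfect) the quality is augmented.

augmented unison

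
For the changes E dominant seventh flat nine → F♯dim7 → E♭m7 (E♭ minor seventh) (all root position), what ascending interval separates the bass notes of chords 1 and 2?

The roots are E and F♯.
Counting 2 letters and 2 half steps from E gives a major second.

M2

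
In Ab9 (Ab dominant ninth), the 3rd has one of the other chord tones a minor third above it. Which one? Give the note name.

Spelling the chord: Ab-C-Eb-Gb-Bb.
The 3rd is C. A minor third above C is Eb.
Eb is the chord's 5th.

Eb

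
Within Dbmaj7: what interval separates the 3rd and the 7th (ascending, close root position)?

perfect 5th

The chord tones of Db major seventh are Db, F, Ab, C.
The 3rd is F and the 7th is C.
From F to C is 7 semitones, exactly the perfect fifth.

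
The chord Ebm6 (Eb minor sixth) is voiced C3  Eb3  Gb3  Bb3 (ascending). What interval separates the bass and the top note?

m7

The outer voices are C3 and Bb3.
C up to Bb is 10 semitones, a half step narrower than a major seventh, so the interval is minor.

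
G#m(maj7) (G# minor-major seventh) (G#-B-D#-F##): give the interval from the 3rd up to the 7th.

So we need the interval from B up to F##.
B up to F## is 8 semitones, a half step wider than a perfect fifth, so the interval is augmented.

augmented fifth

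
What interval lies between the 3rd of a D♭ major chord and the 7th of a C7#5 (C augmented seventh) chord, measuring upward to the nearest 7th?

perfect fourth

D♭ major has F as its 3rd, and C7#5 (C augmented seventh) has B♭ as its 7th.
Counting 4 letters and 5 half steps from F gives a perfect fourth.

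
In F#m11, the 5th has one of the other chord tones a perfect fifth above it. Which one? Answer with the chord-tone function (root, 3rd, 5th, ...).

Spelling the chord: F# A C# E G# B.
The 5th is C#. A perfect fifth above C# is G#.
G# is the chord's 9th.

9th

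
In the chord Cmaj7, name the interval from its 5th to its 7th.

major 3rd

C major seventh: C–E–G–B.
That puts G below B.
From G to B is 4 semitones, exactly the major third.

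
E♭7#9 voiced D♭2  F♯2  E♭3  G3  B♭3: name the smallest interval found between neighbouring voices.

Adjacent intervals: D♭2→F♯2 = augmented third; F♯2→E♭3 = diminished seventh; E♭3→G3 = major third; G3→B♭3 = minor third.
The smallest is G3 to B♭3, a minor third (3 semitones).

minor third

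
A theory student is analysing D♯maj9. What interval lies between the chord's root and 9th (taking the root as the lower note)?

major 9th

The chord tones of D♯maj9 are D♯-F𝄪-A♯-C𝄪-E♯.
Root = D♯; 9th = E♯.
From D♯ to E♯ is 14 semitones, exactly the major ninth.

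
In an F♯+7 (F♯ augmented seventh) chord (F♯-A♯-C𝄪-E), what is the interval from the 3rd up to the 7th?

So we need the interval from A♯ up to E.
From A♯ to E: 6 semitones over a fifth = diminished.
This 3–7 tritone is the characteristic tension at the heart of the dominant sound.

d5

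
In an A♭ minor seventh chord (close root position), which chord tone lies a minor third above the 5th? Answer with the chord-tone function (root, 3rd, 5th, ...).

A♭min7: A♭–C♭–E♭–G♭.
The 5th is E♭. A minor third above E♭ is G♭.
G♭ is the chord's 7th.

7th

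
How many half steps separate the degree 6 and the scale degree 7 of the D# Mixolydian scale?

1

The scale is D# E# F## G# A# B# C#.
B# up to C# is a minor second — 1 semitone.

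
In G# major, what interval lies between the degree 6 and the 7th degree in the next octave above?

G# major: G# A# B# C# D# E# F##.
The degree 6 is E# and the 7th degree (up an octave) is F##.
From E# to F## is 14 semitones, exactly the major ninth.

major ninth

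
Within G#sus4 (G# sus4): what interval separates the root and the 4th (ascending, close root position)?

perfect fourth

G#sus4 is spelled G# C# D#.
Root = G#; 4th = C#.
Counting 4 letters and 5 half steps from G# gives a perfect fourth.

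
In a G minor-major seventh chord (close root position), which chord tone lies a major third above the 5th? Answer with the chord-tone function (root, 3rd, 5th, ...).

7th

GmM7 is spelled G–B♭–D–F♯.
The 5th is D. A major third above D is F♯.
F♯ is the chord's 7th.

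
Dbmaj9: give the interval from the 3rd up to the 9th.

Spelling the chord: Db–F–Ab–C–Eb.
The 3rd is F and the 9th is Eb.
F up to Eb is 10 semitones, a half step narrower than a major seventh, so the interval is minor.

minor seventh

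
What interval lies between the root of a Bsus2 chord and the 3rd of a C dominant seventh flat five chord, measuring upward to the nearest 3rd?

perfect 4th

Bsus2 has B as its root, and C dominant seventh flat five has E as its 3rd.
Counting 4 letters and 5 half steps from B gives a perfect fourth.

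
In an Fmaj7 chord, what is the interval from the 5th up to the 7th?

major third

Fmaj7 (F major seventh): F–A–C–E.
That puts C below E.
From C to E is 4 semitones, exactly the major third.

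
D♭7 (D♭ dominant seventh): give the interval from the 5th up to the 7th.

The chord tones of D♭7 are D♭-F-A♭-C♭.
The 5th is A♭ and the 7th is C♭.
3 letter names make it a third; at 3 semitones (a half step narrower than major) the quality is minor.

minor third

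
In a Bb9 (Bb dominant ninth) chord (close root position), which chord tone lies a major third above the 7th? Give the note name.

C

Spelling the chord: Bb-D-F-Ab-C.
The 7th is Ab. A major third above Ab is C.
C is the chord's 9th.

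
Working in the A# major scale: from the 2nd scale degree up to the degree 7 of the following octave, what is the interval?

The scale runs A# B# C## D# E# F## G##.
That puts B# below G##.
From B# to G## is 21 semitones, exactly the major thirteenth.

M13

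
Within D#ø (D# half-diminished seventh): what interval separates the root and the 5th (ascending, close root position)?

diminished fifth

D#ø7 (D# half-diminished seventh): D#–F#–A–C#.
The root is D# and the 5th is A.
D# up to A is 6 semitones, a half step narrower than a perfect fifth, so the interval is diminished.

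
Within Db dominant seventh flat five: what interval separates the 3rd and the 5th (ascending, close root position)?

Spelling the chord: Db F Abb Cb.
So we need the interval from F up to Abb.
From F to Abb: 2 semitones over a third = diminished.

diminished 3rd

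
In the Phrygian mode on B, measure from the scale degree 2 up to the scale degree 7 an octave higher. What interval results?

Spelling the Phrygian mode on B: B C D E F♯ G A.
The scale degree 2 is C and the scale degree 7 (up an octave) is A.
Counting 13 letters and 21 half steps from C gives a major thirteenth.

M13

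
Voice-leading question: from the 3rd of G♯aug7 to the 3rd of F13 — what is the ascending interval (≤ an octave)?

The 3rd of G♯aug7 is B♯; the 3rd of F13 is A.
7 letter names make it a seventh; at 9 semitones (a whole step narrower than major) the quality is diminished.

d7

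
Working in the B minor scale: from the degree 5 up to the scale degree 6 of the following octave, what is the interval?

Spelling the B minor scale: B C♯ D E F♯ G A.
Degree 5 = F♯; 6th scale degree (up an octave) = G.
9 letter names make it a ninth; at 13 semitones (a half step narrower than major) the quality is minor.

m9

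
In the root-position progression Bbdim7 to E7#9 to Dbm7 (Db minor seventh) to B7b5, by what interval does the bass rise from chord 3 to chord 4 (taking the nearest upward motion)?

augmented sixth

The roots are Db and B.
From Db to B: 10 semitones over a sixth = augmented.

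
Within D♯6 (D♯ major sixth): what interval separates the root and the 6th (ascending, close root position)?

major sixth

Spelling the chord: D♯, F𝄪, A♯, B♯.
That puts D♯ below B♯.
Counting 6 letters and 9 half steps from D♯ gives a major sixth.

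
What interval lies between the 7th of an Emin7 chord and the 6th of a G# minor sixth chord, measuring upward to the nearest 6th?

augmented 2nd

Emin7 has D as its 7th, and G# minor sixth has E# as its 6th.
D up to E# is 3 semitones, a half step wider than a major second, so the interval is augmented.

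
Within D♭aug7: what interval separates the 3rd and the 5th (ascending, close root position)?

D♭+7 (D♭ augmented seventh) is spelled D♭, F, A, C♭.
The 3rd is F and the 5th is A.
F up to A spans 3 letter names and 4 semitones — a major third.

M3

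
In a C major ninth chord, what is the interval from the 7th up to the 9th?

minor third

Spelling the chord: C, E, G, B, D.
7th = B; 9th = D.
3 letter names make it a third; at 3 semitones (a half step narrower than major) the quality is minor.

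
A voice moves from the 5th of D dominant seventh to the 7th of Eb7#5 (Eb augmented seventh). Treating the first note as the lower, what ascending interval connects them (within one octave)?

The 5th of D dominant seventh is A; the 7th of Eb7#5 (Eb augmented seventh) is Db.
From A to Db: 4 semitones over a fourth = diminished.

d4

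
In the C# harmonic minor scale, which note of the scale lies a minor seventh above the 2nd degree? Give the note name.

The scale is C# D# E F# G# A B#.
The 2nd degree is D#; a minor seventh above that is C# — scale degree 1.

C#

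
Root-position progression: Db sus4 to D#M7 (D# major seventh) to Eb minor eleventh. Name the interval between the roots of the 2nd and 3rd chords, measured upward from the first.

diminished second

The roots are D# and Eb.
From D# to Eb: 0 semitones over a second = diminished.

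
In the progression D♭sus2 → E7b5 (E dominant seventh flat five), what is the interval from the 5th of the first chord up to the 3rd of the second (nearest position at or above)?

D♭sus2 has A♭ as its 5th, and E7b5 (E dominant seventh flat five) has G♯ as its 3rd.
A♭ up to G♯ is 12 semitones, a half step wider than a major seventh, so the interval is augmented.

augmented seventh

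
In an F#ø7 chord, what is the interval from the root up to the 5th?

diminished fifth

F# half-diminished seventh is spelled F# A C E.
That puts F# below C.
5 letter names make it a fifth; at 6 semitones (a half step narrower than perfect) the quality is diminished.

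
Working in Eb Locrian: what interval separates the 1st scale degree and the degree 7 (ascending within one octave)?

minor seventh

Spelling Eb Locrian: Eb Fb Gb Ab Bbb Cb Db.
So we need the interval from Eb up to Db.
Eb up to Db is 10 semitones, a half step narrower than a major seventh, so the interval is minor.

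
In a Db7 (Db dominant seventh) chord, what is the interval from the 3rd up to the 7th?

d5

The chord tones of Db dominant seventh are Db, F, Ab, Cb.
3rd = F; 7th = Cb.
From F to Cb: 6 semitones over a fifth = diminished.
This 3–7 tritone is the characteristic tension at the heart of the dominant sound.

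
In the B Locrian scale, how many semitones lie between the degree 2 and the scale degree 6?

7

The scale is B C D E F G A.
C up to G is a perfect fifth — 7 semitones.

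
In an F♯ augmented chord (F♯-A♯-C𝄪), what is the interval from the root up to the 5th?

augmented 5th

The root is F♯ and the 5th is C𝄪.
From F♯ to C𝄪: 8 semitones over a fifth = augmented.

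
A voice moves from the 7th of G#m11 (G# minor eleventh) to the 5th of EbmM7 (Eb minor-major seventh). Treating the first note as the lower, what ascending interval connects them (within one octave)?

The 7th of G#m11 (G# minor eleventh) is F#; the 5th of EbmM7 (Eb minor-major seventh) is Bb.
4 letter names make it a fourth; at 4 semitones (a half step narrower than perfect) the quality is diminished.

d4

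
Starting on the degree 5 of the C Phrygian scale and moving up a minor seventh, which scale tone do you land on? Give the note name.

F

The scale is C D♭ E♭ F G A♭ B♭.
The degree 5 is G; a minor seventh above that is F — scale degree 4.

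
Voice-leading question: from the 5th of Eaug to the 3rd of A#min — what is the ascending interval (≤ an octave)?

The 5th of Eaug is B#; the 3rd of A#min is C#.
2 letter names make it a second; at 1 semitone (a half step narrower than major) the quality is minor.

m2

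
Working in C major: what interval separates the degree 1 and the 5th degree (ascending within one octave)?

perfect fifth

The scale runs C D E F G A B.
The degree 1 is C and the scale degree 5 is G.
C up to G spans 5 letter names and 7 semitones — a perfect fifth.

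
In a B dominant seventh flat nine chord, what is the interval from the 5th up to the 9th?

B7b9 is spelled B-D♯-F♯-A-C.
The 5th is F♯ and the 9th is C.
5 letter names make it a fifth; at 6 semitones (a half step narrower than perfect) the quality is diminished.

d5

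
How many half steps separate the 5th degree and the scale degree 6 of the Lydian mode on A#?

The scale is A# B# C## D## E# F## G##.
E# up to F## is a major second — 2 semitones.

2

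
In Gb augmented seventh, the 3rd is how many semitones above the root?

Spelling the chord: Gb-Bb-D-Fb.
Gb to Bb is a major third: 4 semitones.

4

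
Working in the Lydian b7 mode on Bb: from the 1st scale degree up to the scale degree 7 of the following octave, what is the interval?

m14

The scale runs Bb C D E F G Ab.
That puts Bb below Ab.
Bb up to Ab is 22 semitones, a half step narrower than a major fourteenth, so the interval is minor.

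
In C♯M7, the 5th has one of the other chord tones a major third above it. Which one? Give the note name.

B#

C♯M7 is spelled C♯, E♯, G♯, B♯.
The 5th is G♯. A major third above G♯ is B♯.
B♯ is the chord's 7th.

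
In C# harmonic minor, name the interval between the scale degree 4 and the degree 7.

augmented fourth

C# harmonic minor: C# D# E F# G# A B#.
That puts F# below B#.
F# up to B# is 6 semitones, a half step wider than a perfect fourth, so the interval is augmented.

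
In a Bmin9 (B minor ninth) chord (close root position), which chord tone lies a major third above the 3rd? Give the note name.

Spelling the chord: B, D, F♯, A, C♯.
The 3rd is D. A major third above D is F♯.
F♯ is the chord's 5th.

F#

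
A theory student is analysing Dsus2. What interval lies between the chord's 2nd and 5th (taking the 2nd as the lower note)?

D sus2 is spelled D, E, A.
That puts E below A.
E up to A spans 4 letter names and 5 semitones — a perfect fourth.

perfect fourth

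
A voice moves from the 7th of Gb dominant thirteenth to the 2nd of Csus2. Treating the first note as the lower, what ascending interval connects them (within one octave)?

Gb dominant thirteenth has Fb as its 7th, and Csus2 has D as its 2nd.
From Fb to D: 10 semitones over a sixth = augmented.

A6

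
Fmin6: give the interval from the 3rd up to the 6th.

Fm6: F, A♭, C, D.
The 3rd is A♭ and the 6th is D.
4 letter names make it a fourth; at 6 semitones (a half step wider than perfect) the quality is augmented.

augmented fourth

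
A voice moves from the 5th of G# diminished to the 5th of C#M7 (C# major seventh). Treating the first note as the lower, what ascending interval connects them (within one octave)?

augmented fourth

G# diminished has D as its 5th, and C#M7 (C# major seventh) has G# as its 5th.
4 letter names make it a fourth; at 6 semitones (a half step wider than perfect) the quality is augmented.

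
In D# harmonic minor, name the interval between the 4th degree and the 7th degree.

augmented fourth

Spelling D# harmonic minor: D# E# F# G# A# B C##.
The 4th degree is G# and the 7th scale degree is C##.
4 letter names make it a fourth; at 6 semitones (a half step wider than perfect) the quality is augmented.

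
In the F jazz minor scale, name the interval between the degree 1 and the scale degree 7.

The scale runs F G Ab Bb C D E.
The degree 1 is F and the scale degree 7 is E.
F up to E spans 7 letter names and 11 semitones — a major seventh.

M7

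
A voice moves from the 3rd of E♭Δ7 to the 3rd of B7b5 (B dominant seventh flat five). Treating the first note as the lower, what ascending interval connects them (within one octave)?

A5

The 3rd of E♭Δ7 is G; the 3rd of B7b5 (B dominant seventh flat five) is D♯.
From G to D♯: 8 semitones over a fifth = augmented.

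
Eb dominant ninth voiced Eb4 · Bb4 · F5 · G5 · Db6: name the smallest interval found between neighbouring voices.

major second

Adjacent intervals: Eb4→Bb4 = perfect fifth; Bb4→F5 = perfect fifth; F5→G5 = major second; G5→Db6 = diminished fifth.
The smallest is F5 to G5, a major second (2 semitones).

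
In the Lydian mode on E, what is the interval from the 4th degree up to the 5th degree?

E lydian: E F♯ G♯ A♯ B C♯ D♯.
4th degree = A♯; scale degree 5 = B.
From A♯ to B: 1 semitone over a second = minor.

minor second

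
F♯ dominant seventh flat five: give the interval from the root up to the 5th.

Spelling the chord: F♯ A♯ C E.
That puts F♯ below C.
From F♯ to C: 6 semitones over a fifth = diminished.

d5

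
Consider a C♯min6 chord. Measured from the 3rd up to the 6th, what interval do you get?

augmented fourth

The chord tones of C♯m6 (C♯ minor sixth) are C♯-E-G♯-A♯.
So we need the interval from E up to A♯.
E up to A♯ is 6 semitones, a half step wider than a perfect fourth, so the interval is augmented.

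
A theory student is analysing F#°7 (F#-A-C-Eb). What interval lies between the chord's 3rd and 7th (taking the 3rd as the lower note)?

The 3rd is A and the 7th is Eb.
A up to Eb is 6 semitones, a half step narrower than a perfect fifth, so the interval is diminished.

diminished fifth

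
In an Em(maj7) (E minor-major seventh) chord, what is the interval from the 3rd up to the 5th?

major third

The chord tones of EmM7 (E minor-major seventh) are E-G-B-D#.
3rd = G; 5th = B.
G up to B spans 3 letter names and 4 semitones — a major third.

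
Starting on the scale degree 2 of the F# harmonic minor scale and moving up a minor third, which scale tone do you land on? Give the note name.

B

The scale is F# G# A B C# D E#.
The scale degree 2 is G#; a minor third above that is B — scale degree 4.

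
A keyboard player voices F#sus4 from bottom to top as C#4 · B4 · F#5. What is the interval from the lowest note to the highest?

perfect 11th

The outer voices are C#4 and F#5.
From C# to F# is 17 semitones, exactly the perfect eleventh.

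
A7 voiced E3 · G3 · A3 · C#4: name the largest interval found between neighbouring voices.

M3

Adjacent intervals: E3→G3 = minor third; G3→A3 = major second; A3→C#4 = major third.
The largest is A3 to C#4, a major third (4 semitones).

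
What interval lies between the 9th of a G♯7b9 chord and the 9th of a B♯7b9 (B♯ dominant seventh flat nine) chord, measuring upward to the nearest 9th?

The 9th of G♯7b9 is A; the 9th of B♯7b9 (B♯ dominant seventh flat nine) is C♯.
A up to C♯ spans 3 letter names and 4 semitones — a major third.

major third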